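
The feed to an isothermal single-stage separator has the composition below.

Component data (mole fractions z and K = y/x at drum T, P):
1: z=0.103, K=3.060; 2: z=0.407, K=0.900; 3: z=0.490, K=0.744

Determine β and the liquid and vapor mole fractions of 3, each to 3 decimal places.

Rachford–Rice: g(β) = Σ zᵢ(Kᵢ−1)/(1+β(Kᵢ−1)) = 0.
g(0) = ΣzᵢKᵢ − 1 = 0.046 and g(1) = 1 − Σzᵢ/Kᵢ = -0.144, so a root lies in (0, 1).
Iterate (Newton) starting at β = 0.5:
  β = 0.500: g = -0.0822, g' = -0.153 → β = 0.000
  β = 0.000: g = 0.0460, g' = -0.473 → β = 0.097
  β = 0.097: g = 0.0070, g' = -0.341 → β = 0.118
Converged at β = 0.118.
Compositions from xᵢ = zᵢ/(1+β(Kᵢ−1)), yᵢ = Kᵢxᵢ:
  1: x = 0.083, y = 0.253
  2: x = 0.412, y = 0.371
  3: x = 0.505, y = 0.376

β = 0.118, x_3 = 0.505, y_3 = 0.376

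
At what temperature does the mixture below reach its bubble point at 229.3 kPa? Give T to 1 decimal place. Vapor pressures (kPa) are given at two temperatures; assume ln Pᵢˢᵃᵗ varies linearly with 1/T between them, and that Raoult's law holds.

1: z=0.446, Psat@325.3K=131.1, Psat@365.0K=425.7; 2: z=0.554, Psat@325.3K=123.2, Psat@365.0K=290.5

T = 347.4 K

Bubble-point temperature: ΣzᵢPᵢˢᵃᵗ(T) = P. Interpolate ln Pᵢˢᵃᵗ = aᵢ + bᵢ/T.
  T = 325.3 K: ΣzᵢPᵢˢᵃᵗ = 126.72 kPa
  T = 365.0 K: ΣzᵢPᵢˢᵃᵗ = 350.80 kPa
  T = 345.1 K: ΣzᵢPᵢˢᵃᵗ = 216.14 kPa
  T = 355.1 K: ΣzᵢPᵢˢᵃᵗ = 277.37 kPa
  T = 350.1 K: ΣzᵢPᵢˢᵃᵗ = 245.24 kPa
  T = 347.6 K: ΣzᵢPᵢˢᵃᵗ = 230.32 kPa
Interpolating between 345.1 K and 347.6 K gives T ≈ 347.4 K.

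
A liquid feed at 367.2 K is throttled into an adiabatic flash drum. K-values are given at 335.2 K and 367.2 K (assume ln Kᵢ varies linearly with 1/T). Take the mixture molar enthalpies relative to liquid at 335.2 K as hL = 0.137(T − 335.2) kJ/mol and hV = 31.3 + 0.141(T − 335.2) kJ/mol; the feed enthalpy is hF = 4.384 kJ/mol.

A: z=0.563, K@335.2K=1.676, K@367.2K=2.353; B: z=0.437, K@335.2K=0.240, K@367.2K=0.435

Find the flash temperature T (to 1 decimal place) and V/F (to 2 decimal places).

T = 336.9 K, V/F = 0.13

Adiabatic flash: solve Rachford–Rice at each trial T, then check hF = ψ·hV(T) + (1−ψ)·hL(T).
  T = 335.2 K: K = (1.676, 0.240), RR gives ψ = 0.094, H_out = 2.953 kJ/mol
  T = 367.2 K: K = (2.353, 0.435), RR gives ψ = 0.673, H_out = 25.550 kJ/mol
  T = 351.2 K: K = (2.001, 0.328), RR gives ψ = 0.401, H_out = 14.761 kJ/mol
  T = 343.2 K: K = (1.835, 0.281), RR gives ψ = 0.260, H_out = 9.250 kJ/mol
  T = 339.2 K: K = (1.755, 0.260), RR gives ψ = 0.182, H_out = 6.245 kJ/mol
  T = 337.2 K: K = (1.715, 0.250), RR gives ψ = 0.140, H_out = 4.642 kJ/mol
Linear interpolation between T = 335.2 (H_out = 2.953) and T = 337.2 (H_out = 4.642) on hF = 4.384 gives T ≈ 336.9 K, at which ψ = 0.13.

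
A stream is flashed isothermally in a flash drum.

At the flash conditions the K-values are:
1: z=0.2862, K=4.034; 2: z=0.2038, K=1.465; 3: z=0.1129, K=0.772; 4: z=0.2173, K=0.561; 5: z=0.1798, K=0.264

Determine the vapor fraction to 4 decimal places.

Newton iteration, ψ⁰ = 0.5:
  ψ = 0.5000: g = 0.06121, g' = -0.7649 → ψ = 0.5800
  ψ = 0.5800: g = 0.00072, g' = -0.7529 → ψ = 0.5810
Converged at ψ = 0.5810.

ψ = 0.5810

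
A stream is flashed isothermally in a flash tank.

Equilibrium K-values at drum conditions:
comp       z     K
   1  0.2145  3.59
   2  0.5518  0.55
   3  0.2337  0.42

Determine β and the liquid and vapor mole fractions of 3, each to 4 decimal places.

β = 0.1352, x_3 = 0.2536, y_3 = 0.1065

Material balance + equilibrium reduce to Σ zᵢ(Kᵢ−1)/(1+β(Kᵢ−1)) = 0.
g(0) = ΣzᵢKᵢ − 1 = 0.1717 and g(1) = 1 − Σzᵢ/Kᵢ = -0.6195, so a root lies in (0, 1).
Iterate (Newton) starting at β = 0.46:
  β = 0.4600: g = -0.24448, g' = -0.6236 → β = 0.0679
  β = 0.0679: g = 0.07519, g' = -1.2446 → β = 0.1283
  β = 0.1283: g = 0.00698, g' = -1.0281 → β = 0.1351
  β = 0.1351: g = 0.00007, g' = -1.0088 → β = 0.1352
Converged at β = 0.1352.
Compositions from xᵢ = zᵢ/(1+β(Kᵢ−1)), yᵢ = Kᵢxᵢ:
  1: x = 0.1589, y = 0.5703
  2: x = 0.5875, y = 0.3231
  3: x = 0.2536, y = 0.1065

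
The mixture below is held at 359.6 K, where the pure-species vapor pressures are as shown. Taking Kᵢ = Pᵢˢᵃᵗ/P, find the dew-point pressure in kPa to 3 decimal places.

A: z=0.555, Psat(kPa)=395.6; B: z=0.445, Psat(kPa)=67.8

At the dew point ψ → 1, so Σzᵢ/Kᵢ = 1 with Kᵢ = Pᵢˢᵃᵗ/P ⇒ 1/P = Σzᵢ/Pᵢˢᵃᵗ.
1/P = 0.555/395.6 + 0.445/67.8 = 0.007966 ⇒ P = 125.528 kPa

Pdew = 125.528 kPa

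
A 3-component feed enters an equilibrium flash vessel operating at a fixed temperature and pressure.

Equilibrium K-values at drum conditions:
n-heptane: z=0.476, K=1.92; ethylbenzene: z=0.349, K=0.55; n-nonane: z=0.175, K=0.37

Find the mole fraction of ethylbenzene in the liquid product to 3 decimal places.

x_ethylbenzene = 0.416

Newton iteration, V/F⁰ = 0.5:
  V/F = 0.500: g = -0.0636, g' = -0.455 → V/F = 0.360
  V/F = 0.360: g = -0.0010, g' = -0.444 → V/F = 0.358
Converged at V/F = 0.358.
Compositions from xᵢ = zᵢ/(1+V/F(Kᵢ−1)), yᵢ = Kᵢxᵢ:
  n-heptane: x = 0.358, y = 0.688
  ethylbenzene: x = 0.416, y = 0.229
  n-nonane: x = 0.226, y = 0.084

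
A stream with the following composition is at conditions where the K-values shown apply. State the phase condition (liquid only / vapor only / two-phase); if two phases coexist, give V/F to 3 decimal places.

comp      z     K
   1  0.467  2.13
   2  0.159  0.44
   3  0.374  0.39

ΣzᵢKᵢ = 1.211; Σzᵢ/Kᵢ = 1.540.
Both exceed 1, so a two-phase solution exists.
Rachford–Rice: g(ψ) = Σ zᵢ(Kᵢ−1)/(1+ψ(Kᵢ−1)) = 0.
Newton iteration, ψ⁰ = 0.46:
  ψ = 0.460: g = -0.0898, g' = -0.618 → ψ = 0.315
  ψ = 0.315: g = -0.0010, g' = -0.611 → ψ = 0.313
Converged at ψ = 0.313.

two-phase, V/F = 0.313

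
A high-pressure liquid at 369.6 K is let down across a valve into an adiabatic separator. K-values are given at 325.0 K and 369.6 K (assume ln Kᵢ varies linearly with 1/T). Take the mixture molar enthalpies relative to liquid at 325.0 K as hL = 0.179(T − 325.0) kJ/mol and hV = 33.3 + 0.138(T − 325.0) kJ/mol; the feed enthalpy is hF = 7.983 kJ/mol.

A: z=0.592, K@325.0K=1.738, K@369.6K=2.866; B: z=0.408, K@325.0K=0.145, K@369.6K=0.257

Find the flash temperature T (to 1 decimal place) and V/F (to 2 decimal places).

T = 329.6 K, V/F = 0.22

Adiabatic flash: solve Rachford–Rice at each trial T, then check hF = ψ·hV(T) + (1−ψ)·hL(T).
  T = 325.0 K: K = (1.738, 0.145), RR gives ψ = 0.140, H_out = 4.647 kJ/mol
  T = 369.6 K: K = (2.866, 0.257), RR gives ψ = 0.578, H_out = 26.178 kJ/mol
  T = 347.3 K: K = (2.268, 0.197), RR gives ψ = 0.415, H_out = 17.435 kJ/mol
  T = 336.1 K: K = (1.993, 0.170), RR gives ψ = 0.302, H_out = 11.906 kJ/mol
  T = 330.6 K: K = (1.864, 0.157), RR gives ψ = 0.230, H_out = 8.621 kJ/mol
  T = 327.8 K: K = (1.801, 0.151), RR gives ψ = 0.188, H_out = 6.730 kJ/mol
  T = 329.2 K: K = (1.832, 0.154), RR gives ψ = 0.210, H_out = 7.697 kJ/mol
Linear interpolation between T = 329.2 (H_out = 7.697) and T = 330.6 (H_out = 8.621) on hF = 7.983 gives T ≈ 329.6 K, at which ψ = 0.22.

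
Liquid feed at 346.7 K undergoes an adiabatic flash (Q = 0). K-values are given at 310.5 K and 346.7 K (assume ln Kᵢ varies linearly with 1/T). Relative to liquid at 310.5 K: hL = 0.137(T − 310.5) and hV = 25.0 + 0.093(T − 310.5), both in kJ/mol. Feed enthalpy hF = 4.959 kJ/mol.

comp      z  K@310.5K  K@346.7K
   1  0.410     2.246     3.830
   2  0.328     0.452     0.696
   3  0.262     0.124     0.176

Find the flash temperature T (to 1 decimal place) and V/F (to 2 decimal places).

T = 314.5 K, V/F = 0.18

Adiabatic flash: solve Rachford–Rice at each trial T, then check hF = ψ·hV(T) + (1−ψ)·hL(T).
  T = 310.5 K: K = (2.246, 0.452, 0.124), RR gives ψ = 0.115, H_out = 2.868 kJ/mol
  T = 346.7 K: K = (3.830, 0.696, 0.176), RR gives ψ = 0.496, H_out = 16.573 kJ/mol
  T = 328.6 K: K = (2.976, 0.568, 0.149), RR gives ψ = 0.345, H_out = 10.820 kJ/mol
  T = 319.6 K: K = (2.598, 0.508, 0.136), RR gives ψ = 0.246, H_out = 7.288 kJ/mol
  T = 315.1 K: K = (2.420, 0.480, 0.130), RR gives ψ = 0.186, H_out = 5.240 kJ/mol
  T = 312.8 K: K = (2.332, 0.466, 0.127), RR gives ψ = 0.152, H_out = 4.095 kJ/mol
Linear interpolation between T = 312.8 (H_out = 4.095) and T = 315.1 (H_out = 5.240) on hF = 4.959 gives T ≈ 314.5 K, at which ψ = 0.18.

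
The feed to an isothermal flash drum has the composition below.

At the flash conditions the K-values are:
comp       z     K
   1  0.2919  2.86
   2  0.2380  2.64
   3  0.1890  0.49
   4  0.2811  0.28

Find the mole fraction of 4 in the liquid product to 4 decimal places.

Rachford–Rice: g(β) = Σ zᵢ(Kᵢ−1)/(1+β(Kᵢ−1)) = 0.
Check two-phase: ΣzᵢKᵢ = 1.6345 > 1 and Σzᵢ/Kᵢ = 1.5819 > 1, so g(0) = 0.6345 > 0 and g(1) = -0.5819 < 0.
Newton–Raphson from β = 0.66:
  β = 0.6600: g = -0.09978, g' = -0.9919 → β = 0.5594
  β = 0.5594: g = -0.00411, g' = -0.9214 → β = 0.5549
Converged at β = 0.5549.
Compositions from xᵢ = zᵢ/(1+β(Kᵢ−1)), yᵢ = Kᵢxᵢ:
  1: x = 0.1436, y = 0.4108
  2: x = 0.1246, y = 0.3289
  3: x = 0.2636, y = 0.1292
  4: x = 0.4682, y = 0.1311

x_4 = 0.4682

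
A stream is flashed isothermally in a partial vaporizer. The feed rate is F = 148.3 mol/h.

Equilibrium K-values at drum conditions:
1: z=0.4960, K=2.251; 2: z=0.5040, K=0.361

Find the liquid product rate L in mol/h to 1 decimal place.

Binary case is linear: z₁(K₁−1)(1+ψ(K₂−1)) + z₂(K₂−1)(1+ψ(K₁−1)) = 0
⇒ ψ = [z₁(K₁−1)+z₂(K₂−1)] / [−(K₁−1)(K₂−1)] = 0.29844/0.79939 = 0.3733
Then V = ψ·F = 0.3733·148.3 = 55.4 mol/h and L = F − V = 92.9 mol/h.

L = 92.9 mol/h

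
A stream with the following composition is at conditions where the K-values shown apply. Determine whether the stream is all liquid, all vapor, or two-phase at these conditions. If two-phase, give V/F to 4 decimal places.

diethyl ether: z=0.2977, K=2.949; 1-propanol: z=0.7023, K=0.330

ΣzᵢKᵢ = 1.1097; Σzᵢ/Kᵢ = 2.2291.
Both exceed 1, so a two-phase solution exists.
Material balance + equilibrium reduce to Σ zᵢ(Kᵢ−1)/(1+ψ(Kᵢ−1)) = 0.
Binary case is linear: z₁(K₁−1)(1+ψ(K₂−1)) + z₂(K₂−1)(1+ψ(K₁−1)) = 0
⇒ ψ = [z₁(K₁−1)+z₂(K₂−1)] / [−(K₁−1)(K₂−1)] = 0.10968/1.30583 = 0.0840

two-phase, V/F = 0.0840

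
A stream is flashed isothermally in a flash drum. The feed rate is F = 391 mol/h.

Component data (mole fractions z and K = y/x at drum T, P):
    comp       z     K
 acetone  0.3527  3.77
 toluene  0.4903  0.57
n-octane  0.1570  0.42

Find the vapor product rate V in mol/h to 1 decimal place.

V = 202.4 mol/h

Material balance + equilibrium reduce to Σ zᵢ(Kᵢ−1)/(1+ψ(Kᵢ−1)) = 0.
Check two-phase: ΣzᵢKᵢ = 1.6751 > 1 and Σzᵢ/Kᵢ = 1.3275 > 1, so g(0) = 0.6751 > 0 and g(1) = -0.3275 < 0.
Newton iteration, ψ⁰ = 0.68:
  ψ = 0.6800: g = -0.10951, g' = -0.6505 → ψ = 0.5117
  ψ = 0.5117: g = 0.00437, g' = -0.7189 → ψ = 0.5177
  ψ = 0.5177: g = 0.00001, g' = -0.7146 → ψ = 0.5178
Converged at ψ = 0.5178.
Then V = ψ·F = 0.5178·391 = 202.4 mol/h and L = F − V = 188.6 mol/h.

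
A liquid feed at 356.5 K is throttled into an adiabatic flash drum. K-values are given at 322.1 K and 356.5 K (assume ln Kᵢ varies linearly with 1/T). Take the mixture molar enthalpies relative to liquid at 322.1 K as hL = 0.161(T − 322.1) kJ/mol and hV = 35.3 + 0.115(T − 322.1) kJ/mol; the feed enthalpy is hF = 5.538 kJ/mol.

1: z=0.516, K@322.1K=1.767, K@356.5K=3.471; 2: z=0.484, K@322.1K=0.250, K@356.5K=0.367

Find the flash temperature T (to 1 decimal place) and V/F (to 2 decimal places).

Adiabatic flash: solve Rachford–Rice at each trial T, then check hF = ψ·hV(T) + (1−ψ)·hL(T).
  T = 322.1 K: K = (1.767, 0.250), RR gives ψ = 0.057, H_out = 2.011 kJ/mol
  T = 356.5 K: K = (3.471, 0.367), RR gives ψ = 0.619, H_out = 26.419 kJ/mol
  T = 339.3 K: K = (2.519, 0.306), RR gives ψ = 0.425, H_out = 17.429 kJ/mol
  T = 330.7 K: K = (2.120, 0.277), RR gives ψ = 0.282, H_out = 11.216 kJ/mol
  T = 326.4 K: K = (1.938, 0.263), RR gives ψ = 0.184, H_out = 7.164 kJ/mol
  T = 324.2 K: K = (1.849, 0.257), RR gives ψ = 0.124, H_out = 4.700 kJ/mol
Linear interpolation between T = 324.2 (H_out = 4.700) and T = 326.4 (H_out = 7.164) on hF = 5.538 gives T ≈ 324.9 K, at which ψ = 0.14.

T = 324.9 K, V/F = 0.14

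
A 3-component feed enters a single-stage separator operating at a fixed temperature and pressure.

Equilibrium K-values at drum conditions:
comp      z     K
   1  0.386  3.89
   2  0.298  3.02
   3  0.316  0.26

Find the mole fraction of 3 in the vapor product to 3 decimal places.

Rachford–Rice: g(β) = Σ zᵢ(Kᵢ−1)/(1+β(Kᵢ−1)) = 0.
Feasibility: ΣzᵢKᵢ = 2.484, Σzᵢ/Kᵢ = 1.413 — both > 1, two phases present.
Newton iteration, β⁰ = 0.56:
  β = 0.560: g = 0.3092, g' = -1.243 → β = 0.809
  β = 0.809: g = -0.0197, g' = -1.538 → β = 0.796
Converged at β = 0.796.
Compositions from xᵢ = zᵢ/(1+β(Kᵢ−1)), yᵢ = Kᵢxᵢ:
  1: x = 0.117, y = 0.455
  2: x = 0.114, y = 0.345
  3: x = 0.769, y = 0.200

y_3 = 0.200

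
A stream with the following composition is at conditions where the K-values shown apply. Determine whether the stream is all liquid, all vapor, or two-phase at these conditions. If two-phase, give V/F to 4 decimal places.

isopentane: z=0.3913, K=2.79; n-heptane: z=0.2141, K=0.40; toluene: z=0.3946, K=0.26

two-phase, V/F = 0.2255

ΣzᵢKᵢ = 1.2800; Σzᵢ/Kᵢ = 2.1932.
Both exceed 1, so a two-phase solution exists.
Let ψ = V/F and solve Σ zᵢ(Kᵢ−1)/(1+ψ(Kᵢ−1)) = 0.
Newton–Raphson from ψ = 0.5:
  ψ = 0.5000: g = -0.27739, g' = -1.0509 → ψ = 0.2360
  ψ = 0.2360: g = -0.01106, g' = -1.0414 → ψ = 0.2254
  ψ = 0.2254: g = 0.00005, g' = -1.0508 → ψ = 0.2255
Converged at ψ = 0.2255.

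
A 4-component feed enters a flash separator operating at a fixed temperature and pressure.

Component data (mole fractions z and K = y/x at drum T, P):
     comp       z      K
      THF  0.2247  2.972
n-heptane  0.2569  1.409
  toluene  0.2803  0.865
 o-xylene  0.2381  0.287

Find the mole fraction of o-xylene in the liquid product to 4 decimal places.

x_o-xylene = 0.3745

Let ψ = V/F and solve Σ zᵢ(Kᵢ−1)/(1+ψ(Kᵢ−1)) = 0.
Check two-phase: ΣzᵢKᵢ = 1.3406 > 1 and Σzᵢ/Kᵢ = 1.4116 > 1, so g(0) = 0.3406 > 0 and g(1) = -0.4116 < 0.
Newton iteration, ψ⁰ = 0.67:
  ψ = 0.6700: g = -0.09328, g' = -0.6385 → ψ = 0.5239
  ψ = 0.5239: g = -0.00725, g' = -0.5549 → ψ = 0.5109
  ψ = 0.5109: g = -0.00002, g' = -0.5516 → ψ = 0.5108
Converged at ψ = 0.5108.
Compositions from xᵢ = zᵢ/(1+ψ(Kᵢ−1)), yᵢ = Kᵢxᵢ:
  THF: x = 0.1119, y = 0.3327
  n-heptane: x = 0.2125, y = 0.2994
  toluene: x = 0.3011, y = 0.2604
  o-xylene: x = 0.3745, y = 0.1075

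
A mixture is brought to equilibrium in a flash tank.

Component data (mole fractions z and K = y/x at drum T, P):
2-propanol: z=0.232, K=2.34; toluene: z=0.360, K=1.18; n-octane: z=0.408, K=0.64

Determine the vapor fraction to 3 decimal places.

Rachford–Rice: g(ψ) = Σ zᵢ(Kᵢ−1)/(1+ψ(Kᵢ−1)) = 0.
Check two-phase: ΣzᵢKᵢ = 1.229 > 1 and Σzᵢ/Kᵢ = 1.042 > 1, so g(0) = 0.229 > 0 and g(1) = -0.042 < 0.
Iterate (Newton) starting at ψ = 0.61:
  ψ = 0.610: g = 0.0412, g' = -0.222 → ψ = 0.795
  ψ = 0.795: g = 0.0014, g' = -0.210 → ψ = 0.802
Converged at ψ = 0.802.

ψ = 0.802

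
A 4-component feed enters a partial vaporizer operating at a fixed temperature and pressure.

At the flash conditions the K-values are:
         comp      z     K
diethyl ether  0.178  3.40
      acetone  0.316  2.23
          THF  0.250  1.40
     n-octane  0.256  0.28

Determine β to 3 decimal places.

β = 0.783

Iterate (Newton) starting at β = 0.6:
  β = 0.600: g = 0.1549, g' = -0.768 → β = 0.802
  β = 0.802: g = -0.0184, g' = -1.006 → β = 0.783
Converged at β = 0.783.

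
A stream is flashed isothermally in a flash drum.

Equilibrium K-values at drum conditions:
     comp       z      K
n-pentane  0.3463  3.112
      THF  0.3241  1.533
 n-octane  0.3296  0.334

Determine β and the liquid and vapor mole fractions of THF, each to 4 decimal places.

β = 0.7118, x_THF = 0.2350, y_THF = 0.3602

Material balance + equilibrium reduce to Σ zᵢ(Kᵢ−1)/(1+β(Kᵢ−1)) = 0.
g(0) = ΣzᵢKᵢ − 1 = 0.6846 and g(1) = 1 − Σzᵢ/Kᵢ = -0.3095, so a root lies in (0, 1).
Newton–Raphson from β = 0.5:
  β = 0.5000: g = 0.16302, g' = -0.7514 → β = 0.7169
  β = 0.7169: g = -0.00422, g' = -0.8280 → β = 0.7118
Converged at β = 0.7118.
Compositions from xᵢ = zᵢ/(1+β(Kᵢ−1)), yᵢ = Kᵢxᵢ:
  n-pentane: x = 0.1383, y = 0.4305
  THF: x = 0.2350, y = 0.3602
  n-octane: x = 0.6267, y = 0.2093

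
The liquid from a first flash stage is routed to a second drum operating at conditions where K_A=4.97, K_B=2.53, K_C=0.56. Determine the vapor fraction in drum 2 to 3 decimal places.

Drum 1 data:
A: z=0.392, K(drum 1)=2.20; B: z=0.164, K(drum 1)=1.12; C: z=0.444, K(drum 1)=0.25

Drum 1:
Let ψ₁ = V/F and solve Σ zᵢ(Kᵢ−1)/(1+ψ₁(Kᵢ−1)) = 0.
Check two-phase: ΣzᵢKᵢ = 1.157 > 1 and Σzᵢ/Kᵢ = 2.101 > 1, so g(0) = 0.157 > 0 and g(1) = -1.101 < 0.
Iterate (Newton) starting at ψ₁ = 0.5:
  ψ₁ = 0.500: g = -0.2202, g' = -0.862 → ψ₁ = 0.244
  ψ₁ = 0.244: g = -0.0250, g' = -0.714 → ψ₁ = 0.210
Converged at ψ₁ = 0.210.
Drum-1 compositions:
  A: x = 0.313, y = 0.689
  B: x = 0.160, y = 0.179
  C: x = 0.527, y = 0.132
Drum-2 feed = drum-1 liquid: z₂ = (0.3132, 0.1600, 0.5268).
Drum 2:
Let ψ₂ = V/F and solve Σ zᵢ(Kᵢ−1)/(1+ψ₂(Kᵢ−1)) = 0.
g(0) = ΣzᵢKᵢ − 1 = 1.257 and g(1) = 1 − Σzᵢ/Kᵢ = -0.067, so a root lies in (0, 1).
Iterate (Newton) starting at ψ₂ = 0.5:
  ψ₂ = 0.500: g = 0.2581, g' = -0.842 → ψ₂ = 0.807
  ψ₂ = 0.807: g = 0.0462, g' = -0.600 → ψ₂ = 0.884
  ψ₂ = 0.884: g = 0.0007, g' = -0.584 → ψ₂ = 0.885
Converged at ψ₂ = 0.885.
  A: x = 0.069, y = 0.345
  B: x = 0.068, y = 0.172
  C: x = 0.863, y = 0.483

V/F (drum 2) = 0.885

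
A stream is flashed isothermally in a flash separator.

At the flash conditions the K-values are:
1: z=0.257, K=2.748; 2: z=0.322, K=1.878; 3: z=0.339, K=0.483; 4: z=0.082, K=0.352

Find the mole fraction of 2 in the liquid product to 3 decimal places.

Let β = V/F and solve Σ zᵢ(Kᵢ−1)/(1+β(Kᵢ−1)) = 0.
Check two-phase: ΣzᵢKᵢ = 1.504 > 1 and Σzᵢ/Kᵢ = 1.200 > 1, so g(0) = 0.504 > 0 and g(1) = -0.200 < 0.
Newton iteration, β⁰ = 0.5:
  β = 0.500: g = 0.1212, g' = -0.584 → β = 0.708
  β = 0.708: g = 0.0007, g' = -0.594 → β = 0.709
Converged at β = 0.709.
Compositions from xᵢ = zᵢ/(1+β(Kᵢ−1)), yᵢ = Kᵢxᵢ:
  1: x = 0.115, y = 0.315
  2: x = 0.198, y = 0.373
  3: x = 0.535, y = 0.258
  4: x = 0.152, y = 0.053

x_2 = 0.198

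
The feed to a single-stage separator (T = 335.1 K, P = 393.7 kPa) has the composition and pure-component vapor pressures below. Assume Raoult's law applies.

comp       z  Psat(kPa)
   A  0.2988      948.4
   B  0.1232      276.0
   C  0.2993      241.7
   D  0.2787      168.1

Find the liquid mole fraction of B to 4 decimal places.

Raoult's law: Kᵢ = Pᵢˢᵃᵗ/P = Pᵢˢᵃᵗ/393.7.
  K_A = 948.4/393.7 = 2.408941, K_B = 276.0/393.7 = 0.701041, K_C = 241.7/393.7 = 0.613919, K_D = 168.1/393.7 = 0.426975
Rachford–Rice: g(V/F) = Σ zᵢ(Kᵢ−1)/(1+V/F(Kᵢ−1)) = 0.
Feasibility: ΣzᵢKᵢ = 1.1089, Σzᵢ/Kᵢ = 1.4400 — both > 1, two phases present.
Newton iteration, V/F⁰ = 0.31:
  V/F = 0.3100: g = -0.07305, g' = -0.4936 → V/F = 0.1620
  V/F = 0.1620: g = 0.00473, g' = -0.5673 → V/F = 0.1704
Converged at V/F = 0.1704.
Compositions from xᵢ = zᵢ/(1+V/F(Kᵢ−1)), yᵢ = Kᵢxᵢ:
  A: x = 0.2410, y = 0.5804
  B: x = 0.1298, y = 0.0910
  C: x = 0.3204, y = 0.1967
  D: x = 0.3089, y = 0.1319

x_B = 0.1298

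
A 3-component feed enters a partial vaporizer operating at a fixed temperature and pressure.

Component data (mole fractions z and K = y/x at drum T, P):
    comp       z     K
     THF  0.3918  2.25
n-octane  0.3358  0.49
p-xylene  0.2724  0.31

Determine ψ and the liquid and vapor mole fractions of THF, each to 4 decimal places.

Newton iteration, ψ⁰ = 0.5:
  ψ = 0.5000: g = -0.21545, g' = -0.6915 → ψ = 0.1884
  ψ = 0.1884: g = -0.00912, g' = -0.6793 → ψ = 0.1750
  ψ = 0.1750: g = 0.00004, g' = -0.6852 → ψ = 0.1751
Converged at ψ = 0.1751.
Compositions from xᵢ = zᵢ/(1+ψ(Kᵢ−1)), yᵢ = Kᵢxᵢ:
  THF: x = 0.3215, y = 0.7233
  n-octane: x = 0.3687, y = 0.1807
  p-xylene: x = 0.3098, y = 0.0960

ψ = 0.1751, x_THF = 0.3215, y_THF = 0.7233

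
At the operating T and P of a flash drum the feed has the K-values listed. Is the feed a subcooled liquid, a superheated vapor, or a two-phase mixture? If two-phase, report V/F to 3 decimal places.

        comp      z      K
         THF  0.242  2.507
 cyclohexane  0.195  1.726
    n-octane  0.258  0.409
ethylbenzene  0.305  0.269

ΣzᵢKᵢ = 1.131; Σzᵢ/Kᵢ = 1.974.
Both exceed 1, so a two-phase solution exists.
Material balance + equilibrium reduce to Σ zᵢ(Kᵢ−1)/(1+ψ(Kᵢ−1)) = 0.
Newton–Raphson from ψ = 0.5:
  ψ = 0.500: g = -0.2560, g' = -0.820 → ψ = 0.188
  ψ = 0.188: g = -0.0213, g' = -0.746 → ψ = 0.160
Converged at ψ = 0.160.

two-phase, V/F = 0.160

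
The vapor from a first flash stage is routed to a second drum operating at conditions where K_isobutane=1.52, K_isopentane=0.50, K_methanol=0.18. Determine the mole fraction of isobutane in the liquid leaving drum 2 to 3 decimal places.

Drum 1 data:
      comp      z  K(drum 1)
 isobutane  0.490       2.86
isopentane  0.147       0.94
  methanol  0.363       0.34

x_isobutane (drum 2) = 0.573

Drum 1:
Let ψ₁ = V/F and solve Σ zᵢ(Kᵢ−1)/(1+ψ₁(Kᵢ−1)) = 0.
g(0) = ΣzᵢKᵢ − 1 = 0.663 and g(1) = 1 − Σzᵢ/Kᵢ = -0.395, so a root lies in (0, 1).
Iterate (Newton) starting at ψ₁ = 0.39:
  ψ₁ = 0.390: g = 0.1966, g' = -0.857 → ψ₁ = 0.619
  ψ₁ = 0.619: g = 0.0091, g' = -0.819 → ψ₁ = 0.630
Converged at ψ₁ = 0.630.
Drum-1 compositions:
  isobutane: x = 0.226, y = 0.645
  isopentane: x = 0.153, y = 0.144
  methanol: x = 0.622, y = 0.211
Drum-2 feed = drum-1 vapor: z₂ = (0.6450, 0.1436, 0.2114).
Drum 2:
Let ψ₂ = V/F and solve Σ zᵢ(Kᵢ−1)/(1+ψ₂(Kᵢ−1)) = 0.
Check two-phase: ΣzᵢKᵢ = 1.090 > 1 and Σzᵢ/Kᵢ = 1.886 > 1, so g(0) = 0.090 > 0 and g(1) = -0.886 < 0.
Newton iteration, ψ₂⁰ = 0.68:
  ψ₂ = 0.680: g = -0.2528, g' = -0.904 → ψ₂ = 0.400
  ψ₂ = 0.400: g = -0.0702, g' = -0.491 → ψ₂ = 0.257
  ψ₂ = 0.257: g = -0.0062, g' = -0.411 → ψ₂ = 0.242
Converged at ψ₂ = 0.242.
  isobutane: x = 0.573, y = 0.871
  isopentane: x = 0.163, y = 0.082
  methanol: x = 0.264, y = 0.047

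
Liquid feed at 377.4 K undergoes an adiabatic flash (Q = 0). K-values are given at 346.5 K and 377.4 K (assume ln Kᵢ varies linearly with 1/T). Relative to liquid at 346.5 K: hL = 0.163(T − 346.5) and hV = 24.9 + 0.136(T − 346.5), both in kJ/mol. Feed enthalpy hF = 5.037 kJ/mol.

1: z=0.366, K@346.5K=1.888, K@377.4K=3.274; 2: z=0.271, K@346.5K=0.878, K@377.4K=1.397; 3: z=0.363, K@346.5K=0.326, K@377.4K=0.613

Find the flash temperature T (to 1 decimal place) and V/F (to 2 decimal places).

T = 348.6 K, V/F = 0.19

Adiabatic flash: solve Rachford–Rice at each trial T, then check hF = ψ·hV(T) + (1−ψ)·hL(T).
  T = 346.5 K: K = (1.888, 0.878, 0.326), RR gives ψ = 0.106, H_out = 2.643 kJ/mol
  T = 377.4 K: K = (3.274, 1.397, 0.613), RR gives ψ = 1.000, H_out = 29.102 kJ/mol
  T = 361.9 K: K = (2.513, 1.118, 0.453), RR gives ψ = 0.651, H_out = 18.447 kJ/mol
  T = 354.2 K: K = (2.185, 0.993, 0.386), RR gives ψ = 0.393, H_out = 10.960 kJ/mol
  T = 350.4 K: K = (2.035, 0.935, 0.355), RR gives ψ = 0.259, H_out = 7.048 kJ/mol
  T = 348.4 K: K = (1.959, 0.906, 0.340), RR gives ψ = 0.183, H_out = 4.854 kJ/mol
Linear interpolation between T = 348.4 (H_out = 4.854) and T = 350.4 (H_out = 7.048) on hF = 5.037 gives T ≈ 348.6 K, at which ψ = 0.19.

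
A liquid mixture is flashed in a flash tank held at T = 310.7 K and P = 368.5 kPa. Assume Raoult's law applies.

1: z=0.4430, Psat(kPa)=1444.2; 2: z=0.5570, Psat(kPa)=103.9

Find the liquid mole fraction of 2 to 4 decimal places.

x_2 = 0.8026

Raoult's law: Kᵢ = Pᵢˢᵃᵗ/P = Pᵢˢᵃᵗ/368.5.
  K_1 = 1444.2/368.5 = 3.919132, K_2 = 103.9/368.5 = 0.281954
Let ψ = V/F and solve Σ zᵢ(Kᵢ−1)/(1+ψ(Kᵢ−1)) = 0.
Check two-phase: ΣzᵢKᵢ = 1.8932 > 1 and Σzᵢ/Kᵢ = 2.0885 > 1, so g(0) = 0.8932 > 0 and g(1) = -1.0885 < 0.
Newton iteration, ψ⁰ = 0.5:
  ψ = 0.5000: g = -0.09820, g' = -1.3230 → ψ = 0.4258
  ψ = 0.4258: g = 0.00049, g' = -1.3462 → ψ = 0.4261
Converged at ψ = 0.4261.
Compositions from xᵢ = zᵢ/(1+ψ(Kᵢ−1)), yᵢ = Kᵢxᵢ:
  1: x = 0.1974, y = 0.7737
  2: x = 0.8026, y = 0.2263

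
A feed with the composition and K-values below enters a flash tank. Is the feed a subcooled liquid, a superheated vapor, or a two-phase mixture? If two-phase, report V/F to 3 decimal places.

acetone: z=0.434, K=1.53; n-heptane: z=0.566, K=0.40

subcooled liquid

ΣzᵢKᵢ = 0.890; Σzᵢ/Kᵢ = 1.699.
Since ΣzᵢKᵢ < 1 the mixture is below its bubble point — single liquid phase.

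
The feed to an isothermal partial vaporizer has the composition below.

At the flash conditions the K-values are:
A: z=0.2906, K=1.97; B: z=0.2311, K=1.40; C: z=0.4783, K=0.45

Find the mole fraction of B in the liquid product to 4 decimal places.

x_B = 0.2090

Newton iteration, β⁰ = 0.54:
  β = 0.5400: g = -0.11320, g' = -0.4355 → β = 0.2801
  β = 0.2801: g = -0.00618, g' = -0.4012 → β = 0.2647
Converged at β = 0.2647.
Compositions from xᵢ = zᵢ/(1+β(Kᵢ−1)), yᵢ = Kᵢxᵢ:
  A: x = 0.2312, y = 0.4555
  B: x = 0.2090, y = 0.2926
  C: x = 0.5598, y = 0.2519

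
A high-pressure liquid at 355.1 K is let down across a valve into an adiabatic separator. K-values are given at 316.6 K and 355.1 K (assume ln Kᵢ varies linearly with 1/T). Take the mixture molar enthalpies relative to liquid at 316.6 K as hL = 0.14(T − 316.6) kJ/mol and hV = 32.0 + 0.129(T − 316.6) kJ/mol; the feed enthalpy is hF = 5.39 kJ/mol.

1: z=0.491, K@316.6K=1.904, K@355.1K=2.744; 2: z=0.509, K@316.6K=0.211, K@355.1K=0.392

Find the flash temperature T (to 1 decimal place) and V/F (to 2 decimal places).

Adiabatic flash: solve Rachford–Rice at each trial T, then check hF = ψ·hV(T) + (1−ψ)·hL(T).
  T = 316.6 K: K = (1.904, 0.211), RR gives ψ = 0.059, H_out = 1.896 kJ/mol
  T = 355.1 K: K = (2.744, 0.392), RR gives ψ = 0.516, H_out = 21.674 kJ/mol
  T = 335.9 K: K = (2.311, 0.293), RR gives ψ = 0.306, H_out = 12.435 kJ/mol
  T = 326.2 K: K = (2.103, 0.250), RR gives ψ = 0.193, H_out = 7.490 kJ/mol
  T = 321.4 K: K = (2.002, 0.230), RR gives ψ = 0.130, H_out = 4.814 kJ/mol
  T = 323.8 K: K = (2.052, 0.240), RR gives ψ = 0.162, H_out = 6.177 kJ/mol
Linear interpolation between T = 321.4 (H_out = 4.814) and T = 323.8 (H_out = 6.177) on hF = 5.39 gives T ≈ 322.4 K, at which ψ = 0.14.

T = 322.4 K, V/F = 0.14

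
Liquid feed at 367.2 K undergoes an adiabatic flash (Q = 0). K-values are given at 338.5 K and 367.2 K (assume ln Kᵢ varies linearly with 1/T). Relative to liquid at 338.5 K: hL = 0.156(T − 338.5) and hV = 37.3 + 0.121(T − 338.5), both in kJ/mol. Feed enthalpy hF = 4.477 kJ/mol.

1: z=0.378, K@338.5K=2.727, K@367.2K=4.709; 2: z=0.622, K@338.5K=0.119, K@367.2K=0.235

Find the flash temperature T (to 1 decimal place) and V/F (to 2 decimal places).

Adiabatic flash: solve Rachford–Rice at each trial T, then check hF = ψ·hV(T) + (1−ψ)·hL(T).
  T = 338.5 K: K = (2.727, 0.119), RR gives ψ = 0.069, H_out = 2.570 kJ/mol
  T = 367.2 K: K = (4.709, 0.235), RR gives ψ = 0.326, H_out = 16.325 kJ/mol
  T = 352.9 K: K = (3.627, 0.170), RR gives ψ = 0.219, H_out = 10.287 kJ/mol
  T = 345.7 K: K = (3.154, 0.143), RR gives ψ = 0.152, H_out = 6.761 kJ/mol
  T = 342.1 K: K = (2.935, 0.130), RR gives ψ = 0.113, H_out = 4.772 kJ/mol
  T = 340.3 K: K = (2.830, 0.125), RR gives ψ = 0.092, H_out = 3.701 kJ/mol
Linear interpolation between T = 340.3 (H_out = 3.701) and T = 342.1 (H_out = 4.772) on hF = 4.477 gives T ≈ 341.6 K, at which ψ = 0.11.

T = 341.6 K, V/F = 0.11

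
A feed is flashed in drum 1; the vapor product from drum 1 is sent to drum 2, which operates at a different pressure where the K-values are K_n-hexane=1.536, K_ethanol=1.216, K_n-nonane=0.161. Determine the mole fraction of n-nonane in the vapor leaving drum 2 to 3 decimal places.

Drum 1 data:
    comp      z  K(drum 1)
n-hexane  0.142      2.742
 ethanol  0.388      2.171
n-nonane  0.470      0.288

y_n-nonane (drum 2) = 0.043

Drum 1:
Let ψ₁ = V/F and solve Σ zᵢ(Kᵢ−1)/(1+ψ₁(Kᵢ−1)) = 0.
Feasibility: ΣzᵢKᵢ = 1.367, Σzᵢ/Kᵢ = 1.862 — both > 1, two phases present.
Newton–Raphson from ψ₁ = 0.5:
  ψ₁ = 0.500: g = -0.1009, g' = -0.909 → ψ₁ = 0.389
  ψ₁ = 0.389: g = -0.0033, g' = -0.860 → ψ₁ = 0.385
Converged at ψ₁ = 0.385.
Drum-1 compositions:
  n-hexane: x = 0.085, y = 0.233
  ethanol: x = 0.267, y = 0.580
  n-nonane: x = 0.648, y = 0.187
Drum-2 feed = drum-1 vapor: z₂ = (0.2330, 0.5805, 0.1865).
Drum 2:
Let ψ₂ = V/F and solve Σ zᵢ(Kᵢ−1)/(1+ψ₂(Kᵢ−1)) = 0.
g(0) = ΣzᵢKᵢ − 1 = 0.094 and g(1) = 1 − Σzᵢ/Kᵢ = -0.788, so a root lies in (0, 1).
Newton iteration, ψ₂⁰ = 0.5:
  ψ₂ = 0.500: g = -0.0579, g' = -0.453 → ψ₂ = 0.372
  ψ₂ = 0.372: g = -0.0074, g' = -0.347 → ψ₂ = 0.351
Converged at ψ₂ = 0.351.
  n-hexane: x = 0.196, y = 0.301
  ethanol: x = 0.540, y = 0.656
  n-nonane: x = 0.264, y = 0.043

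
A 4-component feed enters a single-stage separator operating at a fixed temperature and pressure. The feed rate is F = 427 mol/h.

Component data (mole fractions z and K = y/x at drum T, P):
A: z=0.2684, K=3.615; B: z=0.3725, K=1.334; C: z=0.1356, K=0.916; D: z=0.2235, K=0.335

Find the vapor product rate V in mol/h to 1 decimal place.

V = 338.6 mol/h

Material balance + equilibrium reduce to Σ zᵢ(Kᵢ−1)/(1+V/F(Kᵢ−1)) = 0.
g(0) = ΣzᵢKᵢ − 1 = 0.6663 and g(1) = 1 − Σzᵢ/Kᵢ = -0.1687, so a root lies in (0, 1).
Newton iteration, V/F⁰ = 0.5:
  V/F = 0.5000: g = 0.17623, g' = -0.5981 → V/F = 0.7946
  V/F = 0.7946: g = -0.00104, g' = -0.6653 → V/F = 0.7931
Converged at V/F = 0.7931.
Then V = V/F·F = 0.7931·427 = 338.6 mol/h and L = F − V = 88.4 mol/h.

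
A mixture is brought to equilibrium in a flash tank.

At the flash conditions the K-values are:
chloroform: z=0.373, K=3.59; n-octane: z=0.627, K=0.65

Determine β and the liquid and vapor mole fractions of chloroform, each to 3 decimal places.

β = 0.824, x_chloroform = 0.119, y_chloroform = 0.427

Rachford–Rice: g(β) = Σ zᵢ(Kᵢ−1)/(1+β(Kᵢ−1)) = 0.
g(0) = ΣzᵢKᵢ − 1 = 0.747 and g(1) = 1 − Σzᵢ/Kᵢ = -0.069, so a root lies in (0, 1).
Newton–Raphson from β = 0.63:
  β = 0.630: g = 0.0856, g' = -0.488 → β = 0.805
  β = 0.805: g = 0.0074, g' = -0.412 → β = 0.824
Converged at β = 0.824.
Compositions from xᵢ = zᵢ/(1+β(Kᵢ−1)), yᵢ = Kᵢxᵢ:
  chloroform: x = 0.119, y = 0.427
  n-octane: x = 0.881, y = 0.573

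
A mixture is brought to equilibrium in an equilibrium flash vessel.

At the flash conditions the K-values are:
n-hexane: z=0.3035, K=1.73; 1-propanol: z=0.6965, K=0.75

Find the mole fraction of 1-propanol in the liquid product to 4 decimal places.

Binary case is linear: z₁(K₁−1)(1+ψ(K₂−1)) + z₂(K₂−1)(1+ψ(K₁−1)) = 0
⇒ ψ = [z₁(K₁−1)+z₂(K₂−1)] / [−(K₁−1)(K₂−1)] = 0.04743/0.18250 = 0.2599
Compositions from xᵢ = zᵢ/(1+ψ(Kᵢ−1)), yᵢ = Kᵢxᵢ:
  n-hexane: x = 0.2551, y = 0.4413
  1-propanol: x = 0.7449, y = 0.5587

x_1-propanol = 0.7449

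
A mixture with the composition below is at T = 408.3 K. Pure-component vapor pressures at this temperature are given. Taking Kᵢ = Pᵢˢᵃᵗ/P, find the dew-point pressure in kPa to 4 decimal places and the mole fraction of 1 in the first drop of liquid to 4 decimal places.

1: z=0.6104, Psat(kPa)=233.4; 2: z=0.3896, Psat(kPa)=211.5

Pdew = 224.3494 kPa, x_1 = 0.5867

At the dew point ψ → 1, so Σzᵢ/Kᵢ = 1 with Kᵢ = Pᵢˢᵃᵗ/P ⇒ 1/P = Σzᵢ/Pᵢˢᵃᵗ.
1/P = 0.6104/233.4 + 0.3896/211.5 = 0.0044573 ⇒ P = 224.3494 kPa
xᵢ = zᵢP/Pᵢˢᵃᵗ ⇒ x_1 = 0.6104·224.3494/233.4 = 0.5867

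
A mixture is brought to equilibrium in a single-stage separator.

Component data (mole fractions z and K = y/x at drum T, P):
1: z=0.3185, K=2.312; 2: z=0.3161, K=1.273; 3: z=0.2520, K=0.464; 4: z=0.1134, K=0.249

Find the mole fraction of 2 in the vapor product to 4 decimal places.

Material balance + equilibrium reduce to Σ zᵢ(Kᵢ−1)/(1+V/F(Kᵢ−1)) = 0.
Feasibility: ΣzᵢKᵢ = 1.2839, Σzᵢ/Kᵢ = 1.3846 — both > 1, two phases present.
Newton–Raphson from V/F = 0.54:
  V/F = 0.5400: g = -0.01356, g' = -0.5301 → V/F = 0.5144
  V/F = 0.5144: g = -0.00012, g' = -0.5214 → V/F = 0.5142
Converged at V/F = 0.5142.
Compositions from xᵢ = zᵢ/(1+V/F(Kᵢ−1)), yᵢ = Kᵢxᵢ:
  1: x = 0.1902, y = 0.4397
  2: x = 0.2772, y = 0.3529
  3: x = 0.3479, y = 0.1614
  4: x = 0.1847, y = 0.0460

y_2 = 0.3529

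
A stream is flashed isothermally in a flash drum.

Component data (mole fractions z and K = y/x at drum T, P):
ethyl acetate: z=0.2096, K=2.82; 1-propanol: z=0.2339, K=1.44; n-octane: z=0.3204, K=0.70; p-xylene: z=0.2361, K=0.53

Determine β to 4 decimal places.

Newton iteration, β⁰ = 0.5:
  β = 0.5000: g = 0.02594, g' = -0.3498 → β = 0.5742
  β = 0.5742: g = 0.00060, g' = -0.3348 → β = 0.5760
Converged at β = 0.5760.

β = 0.5760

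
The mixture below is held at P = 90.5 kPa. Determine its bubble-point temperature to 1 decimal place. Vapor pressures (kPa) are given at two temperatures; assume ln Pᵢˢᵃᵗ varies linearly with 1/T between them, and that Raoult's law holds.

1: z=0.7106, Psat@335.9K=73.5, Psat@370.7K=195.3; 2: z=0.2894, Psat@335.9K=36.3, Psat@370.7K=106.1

T = 347.9 K

Bubble-point temperature: ΣzᵢPᵢˢᵃᵗ(T) = P. Interpolate ln Pᵢˢᵃᵗ = aᵢ + bᵢ/T.
  T = 335.9 K: ΣzᵢPᵢˢᵃᵗ = 62.73 kPa
  T = 370.7 K: ΣzᵢPᵢˢᵃᵗ = 169.49 kPa
  T = 353.3 K: ΣzᵢPᵢˢᵃᵗ = 105.65 kPa
  T = 344.6 K: ΣzᵢPᵢˢᵃᵗ = 81.95 kPa
  T = 349.0 K: ΣzᵢPᵢˢᵃᵗ = 93.33 kPa
  T = 346.8 K: ΣzᵢPᵢˢᵃᵗ = 87.49 kPa
Interpolating between 346.8 K and 349.0 K gives T ≈ 347.9 K.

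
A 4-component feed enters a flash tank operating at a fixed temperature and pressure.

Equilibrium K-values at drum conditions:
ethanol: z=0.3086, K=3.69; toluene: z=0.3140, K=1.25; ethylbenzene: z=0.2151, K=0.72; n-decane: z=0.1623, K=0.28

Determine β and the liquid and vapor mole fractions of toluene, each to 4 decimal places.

β = 0.7658, x_toluene = 0.2635, y_toluene = 0.3294

Rachford–Rice: g(β) = Σ zᵢ(Kᵢ−1)/(1+β(Kᵢ−1)) = 0.
g(0) = ΣzᵢKᵢ − 1 = 0.7315 and g(1) = 1 − Σzᵢ/Kᵢ = -0.2132, so a root lies in (0, 1).
Iterate (Newton) starting at β = 0.5:
  β = 0.5000: g = 0.17116, g' = -0.6498 → β = 0.7634
  β = 0.7634: g = 0.00170, g' = -0.6955 → β = 0.7658
Converged at β = 0.7658.
Compositions from xᵢ = zᵢ/(1+β(Kᵢ−1)), yᵢ = Kᵢxᵢ:
  ethanol: x = 0.1008, y = 0.3721
  toluene: x = 0.2635, y = 0.3294
  ethylbenzene: x = 0.2738, y = 0.1971
  n-decane: x = 0.3618, y = 0.1013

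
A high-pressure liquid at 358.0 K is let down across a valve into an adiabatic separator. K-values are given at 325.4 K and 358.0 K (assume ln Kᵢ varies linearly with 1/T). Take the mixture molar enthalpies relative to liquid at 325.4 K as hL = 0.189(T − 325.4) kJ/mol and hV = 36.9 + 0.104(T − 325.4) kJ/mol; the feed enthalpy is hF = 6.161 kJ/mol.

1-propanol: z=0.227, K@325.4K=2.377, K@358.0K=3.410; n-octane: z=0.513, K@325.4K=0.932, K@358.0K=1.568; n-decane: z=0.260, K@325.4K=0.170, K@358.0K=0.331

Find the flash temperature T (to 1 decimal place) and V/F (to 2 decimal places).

Adiabatic flash: solve Rachford–Rice at each trial T, then check hF = ψ·hV(T) + (1−ψ)·hL(T).
  T = 325.4 K: K = (2.377, 0.932, 0.170), RR gives ψ = 0.108, H_out = 3.980 kJ/mol
  T = 358.0 K: K = (3.410, 1.568, 0.331), RR gives ψ = 0.817, H_out = 34.031 kJ/mol
  T = 341.7 K: K = (2.872, 1.224, 0.241), RR gives ψ = 0.508, H_out = 21.110 kJ/mol
  T = 333.5 K: K = (2.617, 1.071, 0.203), RR gives ψ = 0.319, H_out = 13.070 kJ/mol
  T = 329.4 K: K = (2.494, 0.999, 0.186), RR gives ψ = 0.214, H_out = 8.587 kJ/mol
  T = 327.4 K: K = (2.435, 0.965, 0.178), RR gives ψ = 0.161, H_out = 6.308 kJ/mol
Linear interpolation between T = 325.4 (H_out = 3.980) and T = 327.4 (H_out = 6.308) on hF = 6.161 gives T ≈ 327.3 K, at which ψ = 0.16.

T = 327.3 K, V/F = 0.16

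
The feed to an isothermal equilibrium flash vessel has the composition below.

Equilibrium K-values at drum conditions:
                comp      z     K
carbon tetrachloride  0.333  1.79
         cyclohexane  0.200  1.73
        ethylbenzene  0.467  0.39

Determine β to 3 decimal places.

Newton–Raphson from β = 0.5:
  β = 0.500: g = -0.1143, g' = -0.524 → β = 0.282
  β = 0.282: g = -0.0077, g' = -0.466 → β = 0.265
Converged at β = 0.265.

β = 0.265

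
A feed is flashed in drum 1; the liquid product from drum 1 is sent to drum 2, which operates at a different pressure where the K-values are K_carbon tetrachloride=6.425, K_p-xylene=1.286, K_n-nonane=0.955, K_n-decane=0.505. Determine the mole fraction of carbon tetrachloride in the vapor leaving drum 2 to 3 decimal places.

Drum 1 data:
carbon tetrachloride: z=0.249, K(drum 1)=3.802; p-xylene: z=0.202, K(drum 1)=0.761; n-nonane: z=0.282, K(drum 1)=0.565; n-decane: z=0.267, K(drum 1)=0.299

y_carbon tetrachloride (drum 2) = 0.224

Drum 1:
Let ψ₁ = V/F and solve Σ zᵢ(Kᵢ−1)/(1+ψ₁(Kᵢ−1)) = 0.
g(0) = ΣzᵢKᵢ − 1 = 0.340 and g(1) = 1 − Σzᵢ/Kᵢ = -0.723, so a root lies in (0, 1).
Iterate (Newton) starting at ψ₁ = 0.34:
  ψ₁ = 0.340: g = -0.0849, g' = -0.826 → ψ₁ = 0.237
  ψ₁ = 0.237: g = 0.0067, g' = -0.974 → ψ₁ = 0.244
Converged at ψ₁ = 0.244.
Drum-1 compositions:
  carbon tetrachloride: x = 0.148, y = 0.562
  p-xylene: x = 0.215, y = 0.163
  n-nonane: x = 0.316, y = 0.178
  n-decane: x = 0.322, y = 0.096
Drum-2 feed = drum-1 liquid: z₂ = (0.1479, 0.2145, 0.3155, 0.3221).
Drum 2:
Material balance + equilibrium reduce to Σ zᵢ(Kᵢ−1)/(1+ψ₂(Kᵢ−1)) = 0.
Check two-phase: ΣzᵢKᵢ = 1.690 > 1 and Σzᵢ/Kᵢ = 1.158 > 1, so g(0) = 0.690 > 0 and g(1) = -0.158 < 0.
Iterate (Newton) starting at ψ₂ = 0.5:
  ψ₂ = 0.500: g = 0.0433, g' = -0.469 → ψ₂ = 0.592
  ψ₂ = 0.592: g = 0.0027, g' = -0.417 → ψ₂ = 0.599
Converged at ψ₂ = 0.599.
  carbon tetrachloride: x = 0.035, y = 0.224
  p-xylene: x = 0.183, y = 0.236
  n-nonane: x = 0.324, y = 0.310
  n-decane: x = 0.458, y = 0.231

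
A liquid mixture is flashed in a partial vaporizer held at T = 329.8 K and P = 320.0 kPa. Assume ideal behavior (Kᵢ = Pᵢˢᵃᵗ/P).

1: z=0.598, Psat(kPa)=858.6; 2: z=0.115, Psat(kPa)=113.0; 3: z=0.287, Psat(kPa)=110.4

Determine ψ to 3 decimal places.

Raoult's law: Kᵢ = Pᵢˢᵃᵗ/P = Pᵢˢᵃᵗ/320.0.
  K_1 = 858.6/320.0 = 2.68312, K_2 = 113.0/320.0 = 0.35313, K_3 = 110.4/320.0 = 0.34500
Let ψ = V/F and solve Σ zᵢ(Kᵢ−1)/(1+ψ(Kᵢ−1)) = 0.
Check two-phase: ΣzᵢKᵢ = 1.744 > 1 and Σzᵢ/Kᵢ = 1.380 > 1, so g(0) = 0.744 > 0 and g(1) = -0.380 < 0.
Newton iteration, ψ⁰ = 0.5:
  ψ = 0.500: g = 0.1571, g' = -0.877 → ψ = 0.679
  ψ = 0.679: g = -0.0016, g' = -0.921 → ψ = 0.677
Converged at ψ = 0.677.

ψ = 0.677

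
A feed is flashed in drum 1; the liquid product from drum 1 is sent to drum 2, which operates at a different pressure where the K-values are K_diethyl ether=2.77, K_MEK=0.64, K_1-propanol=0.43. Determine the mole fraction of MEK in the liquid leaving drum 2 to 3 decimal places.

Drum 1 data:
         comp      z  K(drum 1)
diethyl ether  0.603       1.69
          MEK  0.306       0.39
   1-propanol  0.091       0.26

x_MEK (drum 2) = 0.566

Drum 1:
Let ψ₁ = V/F and solve Σ zᵢ(Kᵢ−1)/(1+ψ₁(Kᵢ−1)) = 0.
Feasibility: ΣzᵢKᵢ = 1.162, Σzᵢ/Kᵢ = 1.491 — both > 1, two phases present.
Newton–Raphson from ψ₁ = 0.39:
  ψ₁ = 0.390: g = -0.0117, g' = -0.473 → ψ₁ = 0.365
Converged at ψ₁ = 0.365.
Drum-1 compositions:
  diethyl ether: x = 0.482, y = 0.814
  MEK: x = 0.394, y = 0.154
  1-propanol: x = 0.125, y = 0.032
Drum-2 feed = drum-1 liquid: z₂ = (0.4817, 0.3936, 0.1247).
Drum 2:
Let ψ₂ = V/F and solve Σ zᵢ(Kᵢ−1)/(1+ψ₂(Kᵢ−1)) = 0.
Feasibility: ΣzᵢKᵢ = 1.640, Σzᵢ/Kᵢ = 1.079 — both > 1, two phases present.
Newton iteration, ψ₂⁰ = 0.31:
  ψ₂ = 0.310: g = 0.3047, g' = -0.754 → ψ₂ = 0.714
  ψ₂ = 0.714: g = 0.0659, g' = -0.502 → ψ₂ = 0.846
  ψ₂ = 0.846: g = 0.0006, g' = -0.498 → ψ₂ = 0.847
Converged at ψ₂ = 0.847.
  diethyl ether: x = 0.193, y = 0.534
  MEK: x = 0.566, y = 0.362
  1-propanol: x = 0.241, y = 0.104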